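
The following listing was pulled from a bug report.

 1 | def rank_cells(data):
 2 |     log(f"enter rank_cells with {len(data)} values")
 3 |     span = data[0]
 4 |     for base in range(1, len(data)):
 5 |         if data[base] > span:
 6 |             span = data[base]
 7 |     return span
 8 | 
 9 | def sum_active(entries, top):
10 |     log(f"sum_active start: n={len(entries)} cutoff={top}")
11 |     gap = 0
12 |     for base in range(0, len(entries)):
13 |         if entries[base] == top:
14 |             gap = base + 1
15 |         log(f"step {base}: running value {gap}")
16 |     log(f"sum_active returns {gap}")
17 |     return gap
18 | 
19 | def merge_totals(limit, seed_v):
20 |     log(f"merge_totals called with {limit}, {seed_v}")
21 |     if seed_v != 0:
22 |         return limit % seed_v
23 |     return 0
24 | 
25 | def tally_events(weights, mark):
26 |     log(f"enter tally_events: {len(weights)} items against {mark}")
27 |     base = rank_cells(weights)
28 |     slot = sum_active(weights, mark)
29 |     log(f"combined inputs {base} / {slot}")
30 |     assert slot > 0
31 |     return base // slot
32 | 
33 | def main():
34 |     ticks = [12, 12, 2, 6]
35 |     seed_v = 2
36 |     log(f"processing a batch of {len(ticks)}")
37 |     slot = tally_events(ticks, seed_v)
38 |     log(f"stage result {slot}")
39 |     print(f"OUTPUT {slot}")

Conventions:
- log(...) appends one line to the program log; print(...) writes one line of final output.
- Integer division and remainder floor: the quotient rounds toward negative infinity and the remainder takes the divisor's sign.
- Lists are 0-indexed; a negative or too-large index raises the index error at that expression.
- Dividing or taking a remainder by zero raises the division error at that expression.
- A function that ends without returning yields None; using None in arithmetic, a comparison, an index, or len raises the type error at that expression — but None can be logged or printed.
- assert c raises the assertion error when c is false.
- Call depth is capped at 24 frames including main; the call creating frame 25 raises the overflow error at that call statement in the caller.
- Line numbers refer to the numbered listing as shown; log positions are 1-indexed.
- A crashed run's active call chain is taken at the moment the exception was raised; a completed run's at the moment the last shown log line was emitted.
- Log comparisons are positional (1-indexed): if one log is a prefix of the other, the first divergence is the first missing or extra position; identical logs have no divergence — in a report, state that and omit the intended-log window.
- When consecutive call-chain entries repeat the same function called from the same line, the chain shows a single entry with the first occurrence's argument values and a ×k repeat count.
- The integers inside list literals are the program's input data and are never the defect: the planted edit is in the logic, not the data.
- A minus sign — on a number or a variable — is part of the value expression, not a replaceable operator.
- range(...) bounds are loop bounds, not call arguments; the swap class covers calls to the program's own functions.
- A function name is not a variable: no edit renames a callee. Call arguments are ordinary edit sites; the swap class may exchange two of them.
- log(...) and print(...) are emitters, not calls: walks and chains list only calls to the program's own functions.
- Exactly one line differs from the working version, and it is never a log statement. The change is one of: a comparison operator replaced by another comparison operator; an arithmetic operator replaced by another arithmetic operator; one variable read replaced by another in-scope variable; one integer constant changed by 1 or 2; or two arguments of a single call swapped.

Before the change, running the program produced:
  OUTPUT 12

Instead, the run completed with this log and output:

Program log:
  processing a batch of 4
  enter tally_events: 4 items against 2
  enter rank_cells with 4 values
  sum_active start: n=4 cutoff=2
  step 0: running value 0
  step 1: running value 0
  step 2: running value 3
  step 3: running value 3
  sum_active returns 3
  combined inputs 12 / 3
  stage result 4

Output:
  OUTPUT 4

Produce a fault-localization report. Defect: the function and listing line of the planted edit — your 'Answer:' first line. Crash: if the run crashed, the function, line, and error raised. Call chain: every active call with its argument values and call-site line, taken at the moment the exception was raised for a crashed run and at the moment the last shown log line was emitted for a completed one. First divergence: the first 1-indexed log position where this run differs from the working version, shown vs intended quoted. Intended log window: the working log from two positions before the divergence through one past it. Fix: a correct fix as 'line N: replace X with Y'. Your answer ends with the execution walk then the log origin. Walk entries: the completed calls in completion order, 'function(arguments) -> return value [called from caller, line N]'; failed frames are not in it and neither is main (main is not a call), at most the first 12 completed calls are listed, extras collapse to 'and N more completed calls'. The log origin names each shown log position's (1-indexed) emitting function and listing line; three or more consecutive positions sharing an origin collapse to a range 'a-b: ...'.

Answer: the defect is in sum_active at line 14.
Core observation: The log first diverges at position 7: the faulty run prints 'step 2: running value 3' where the working version prints 'step 2: running value 1'.
Call chain: main.
First divergence: position 7 — shown 'step 2: running value 3', intended 'step 2: running value 1'.
Intended log window:
  5: step 0: running value 0
  6: step 1: running value 0
  7: step 2: running value 1
  8: step 3: running value 1
Execution walk:
  rank_cells([12, 12, 2, 6]) -> 12  [called from tally_events, line 27]
  sum_active([12, 12, 2, 6], 2) -> 3  [called from tally_events, line 28]
  tally_events([12, 12, 2, 6], 2) -> 4  [called from main, line 37]
Log origins:
  1: emitted by main (line 36)
  2: emitted by tally_events (line 26)
  3: emitted by rank_cells (line 2)
  4: emitted by sum_active (line 10)
  5-8: emitted by sum_active (line 15)
  9: emitted by sum_active (line 16)
  10: emitted by tally_events (line 29)
  11: emitted by main (line 38)
A correct fix: line 14: replace `base` with `gap`.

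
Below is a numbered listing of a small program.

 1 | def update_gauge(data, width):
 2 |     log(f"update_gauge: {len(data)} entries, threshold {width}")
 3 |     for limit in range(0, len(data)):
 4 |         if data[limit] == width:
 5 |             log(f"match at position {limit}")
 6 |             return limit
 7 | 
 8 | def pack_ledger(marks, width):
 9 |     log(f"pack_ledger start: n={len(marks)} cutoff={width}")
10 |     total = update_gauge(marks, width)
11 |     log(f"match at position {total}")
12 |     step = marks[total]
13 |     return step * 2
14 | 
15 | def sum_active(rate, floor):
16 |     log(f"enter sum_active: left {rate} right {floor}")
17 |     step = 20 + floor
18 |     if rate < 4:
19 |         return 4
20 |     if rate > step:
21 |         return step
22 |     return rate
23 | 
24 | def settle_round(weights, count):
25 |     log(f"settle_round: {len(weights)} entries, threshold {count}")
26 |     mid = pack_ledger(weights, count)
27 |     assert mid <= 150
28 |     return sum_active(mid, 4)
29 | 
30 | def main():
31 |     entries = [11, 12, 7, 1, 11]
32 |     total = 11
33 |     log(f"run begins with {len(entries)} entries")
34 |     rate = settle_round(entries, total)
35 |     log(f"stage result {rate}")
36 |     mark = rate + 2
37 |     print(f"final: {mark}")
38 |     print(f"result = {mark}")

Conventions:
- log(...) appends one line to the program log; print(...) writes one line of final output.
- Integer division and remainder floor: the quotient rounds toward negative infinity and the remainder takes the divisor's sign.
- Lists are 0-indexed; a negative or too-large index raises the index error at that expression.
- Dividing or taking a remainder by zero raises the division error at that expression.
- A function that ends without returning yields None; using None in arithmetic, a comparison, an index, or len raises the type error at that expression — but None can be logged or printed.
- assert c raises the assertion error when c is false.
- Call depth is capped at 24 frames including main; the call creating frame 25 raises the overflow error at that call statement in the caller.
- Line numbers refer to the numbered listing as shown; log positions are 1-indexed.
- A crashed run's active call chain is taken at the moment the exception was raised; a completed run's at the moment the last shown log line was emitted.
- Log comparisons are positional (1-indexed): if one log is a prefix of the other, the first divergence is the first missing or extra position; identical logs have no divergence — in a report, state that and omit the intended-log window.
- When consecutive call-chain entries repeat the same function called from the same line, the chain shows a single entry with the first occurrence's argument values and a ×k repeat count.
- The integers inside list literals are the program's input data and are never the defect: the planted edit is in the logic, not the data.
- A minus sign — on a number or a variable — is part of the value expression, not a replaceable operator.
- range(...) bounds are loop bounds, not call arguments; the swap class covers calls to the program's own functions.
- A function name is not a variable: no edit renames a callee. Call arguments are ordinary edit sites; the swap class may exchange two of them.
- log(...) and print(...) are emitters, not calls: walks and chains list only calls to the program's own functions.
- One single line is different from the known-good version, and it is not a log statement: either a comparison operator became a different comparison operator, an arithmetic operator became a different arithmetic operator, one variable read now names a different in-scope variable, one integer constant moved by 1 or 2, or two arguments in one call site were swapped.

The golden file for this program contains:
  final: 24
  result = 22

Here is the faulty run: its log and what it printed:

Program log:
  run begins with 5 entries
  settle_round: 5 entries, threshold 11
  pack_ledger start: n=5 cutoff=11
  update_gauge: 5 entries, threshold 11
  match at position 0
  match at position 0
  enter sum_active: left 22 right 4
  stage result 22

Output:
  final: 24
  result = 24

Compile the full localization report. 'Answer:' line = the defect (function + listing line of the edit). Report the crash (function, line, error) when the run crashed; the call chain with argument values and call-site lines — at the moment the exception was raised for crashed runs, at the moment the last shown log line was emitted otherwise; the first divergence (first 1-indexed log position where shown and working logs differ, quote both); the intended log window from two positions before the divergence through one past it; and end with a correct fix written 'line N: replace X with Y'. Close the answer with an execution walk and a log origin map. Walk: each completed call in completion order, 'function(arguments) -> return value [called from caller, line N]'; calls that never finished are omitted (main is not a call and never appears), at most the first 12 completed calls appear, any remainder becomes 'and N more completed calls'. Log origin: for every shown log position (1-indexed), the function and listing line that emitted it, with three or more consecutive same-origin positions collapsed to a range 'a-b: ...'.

Answer: the defect is in main at line 38.
The tell: No log line changed; the fault shows up purely in the output.
Call chain: main.
First divergence: none — the logs agree in full.
Execution walk:
  update_gauge([11, 12, 7, 1, 11], 11) -> 0  [called from pack_ledger, line 10]
  pack_ledger([11, 12, 7, 1, 11], 11) -> 22  [called from settle_round, line 26]
  sum_active(22, 4) -> 22  [called from settle_round, line 28]
  settle_round([11, 12, 7, 1, 11], 11) -> 22  [called from main, line 34]
Log origin:
  1: logged in main at line 33
  2: logged in settle_round at line 25
  3: logged in pack_ledger at line 9
  4: logged in update_gauge at line 2
  5: logged in update_gauge at line 5
  6: logged in pack_ledger at line 11
  7: logged in sum_active at line 16
  8: logged in main at line 35
A correct fix: line 38: replace `mark` with `rate`.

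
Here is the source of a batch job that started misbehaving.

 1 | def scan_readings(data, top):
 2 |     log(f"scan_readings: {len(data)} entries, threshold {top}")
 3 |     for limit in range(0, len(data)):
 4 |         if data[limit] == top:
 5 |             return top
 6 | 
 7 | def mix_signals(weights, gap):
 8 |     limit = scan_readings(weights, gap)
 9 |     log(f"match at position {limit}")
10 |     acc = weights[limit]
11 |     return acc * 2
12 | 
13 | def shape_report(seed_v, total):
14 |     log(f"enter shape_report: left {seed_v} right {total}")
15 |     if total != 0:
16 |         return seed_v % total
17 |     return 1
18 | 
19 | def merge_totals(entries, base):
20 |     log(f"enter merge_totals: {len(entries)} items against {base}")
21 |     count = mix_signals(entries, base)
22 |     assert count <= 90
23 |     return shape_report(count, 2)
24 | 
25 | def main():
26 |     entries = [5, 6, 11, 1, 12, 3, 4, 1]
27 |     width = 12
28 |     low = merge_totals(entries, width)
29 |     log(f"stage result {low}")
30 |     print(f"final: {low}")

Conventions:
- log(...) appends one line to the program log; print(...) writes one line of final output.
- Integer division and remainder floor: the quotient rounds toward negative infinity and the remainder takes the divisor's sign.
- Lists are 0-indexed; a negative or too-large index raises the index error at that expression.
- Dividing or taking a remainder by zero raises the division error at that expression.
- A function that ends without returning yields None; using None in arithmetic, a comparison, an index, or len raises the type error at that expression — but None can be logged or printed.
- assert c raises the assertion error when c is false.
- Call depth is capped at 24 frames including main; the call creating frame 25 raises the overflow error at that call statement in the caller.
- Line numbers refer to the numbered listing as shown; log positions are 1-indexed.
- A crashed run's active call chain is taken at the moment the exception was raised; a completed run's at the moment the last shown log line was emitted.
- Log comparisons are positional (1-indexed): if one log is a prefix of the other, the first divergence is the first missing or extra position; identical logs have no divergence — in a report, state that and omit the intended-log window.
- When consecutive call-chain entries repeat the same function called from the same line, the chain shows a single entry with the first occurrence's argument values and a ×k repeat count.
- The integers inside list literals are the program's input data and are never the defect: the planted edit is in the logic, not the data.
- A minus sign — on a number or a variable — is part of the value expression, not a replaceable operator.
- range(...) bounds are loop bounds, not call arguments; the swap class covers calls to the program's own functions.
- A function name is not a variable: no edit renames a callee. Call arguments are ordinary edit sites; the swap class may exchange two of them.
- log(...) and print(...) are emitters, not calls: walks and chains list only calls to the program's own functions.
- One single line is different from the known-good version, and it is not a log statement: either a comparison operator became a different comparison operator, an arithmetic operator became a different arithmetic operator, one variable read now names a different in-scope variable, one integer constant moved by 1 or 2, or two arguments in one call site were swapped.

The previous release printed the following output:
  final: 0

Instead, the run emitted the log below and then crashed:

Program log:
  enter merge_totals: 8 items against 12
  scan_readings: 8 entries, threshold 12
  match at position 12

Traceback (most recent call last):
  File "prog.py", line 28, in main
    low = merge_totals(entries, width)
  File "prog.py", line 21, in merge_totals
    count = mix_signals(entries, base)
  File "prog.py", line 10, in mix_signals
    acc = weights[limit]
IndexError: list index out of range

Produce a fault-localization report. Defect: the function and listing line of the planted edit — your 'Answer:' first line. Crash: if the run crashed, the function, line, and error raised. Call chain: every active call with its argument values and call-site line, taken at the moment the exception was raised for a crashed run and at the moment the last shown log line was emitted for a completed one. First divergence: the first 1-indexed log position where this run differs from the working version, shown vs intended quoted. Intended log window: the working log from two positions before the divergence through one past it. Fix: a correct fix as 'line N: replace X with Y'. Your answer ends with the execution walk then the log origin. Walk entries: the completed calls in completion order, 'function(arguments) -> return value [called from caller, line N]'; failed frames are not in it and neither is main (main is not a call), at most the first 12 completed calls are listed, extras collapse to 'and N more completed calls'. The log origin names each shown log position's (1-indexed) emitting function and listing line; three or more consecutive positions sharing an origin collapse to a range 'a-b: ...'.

Answer: the defect is in scan_readings at line 5.
Core observation: The log first diverges at position 3: the faulty run prints 'match at position 12' where the working version prints 'match at position 4'.
Crash: mix_signals, line 10, IndexError.
Call chain: main -> merge_totals([5, 6, 11, 1, 12, 3, 4, 1], 12) (called at line 28) -> mix_signals([5, 6, 11, 1, 12, 3, 4, 1], 12) (called at line 21).
First divergence: position 3 — the shown line 'match at position 12' should read 'match at position 4'.
Intended log window:
  1: enter merge_totals: 8 items against 12
  2: scan_readings: 8 entries, threshold 12
  3: match at position 4
  4: enter shape_report: left 24 right 2
Execution walk:
  scan_readings([5, 6, 11, 1, 12, 3, 4, 1], 12) -> 12  [called from mix_signals, line 8]
Origin of each log line:
  1: logged in merge_totals at line 20
  2: logged in scan_readings at line 2
  3: logged in mix_signals at line 9
A correct fix: line 5: replace `top` with `limit`.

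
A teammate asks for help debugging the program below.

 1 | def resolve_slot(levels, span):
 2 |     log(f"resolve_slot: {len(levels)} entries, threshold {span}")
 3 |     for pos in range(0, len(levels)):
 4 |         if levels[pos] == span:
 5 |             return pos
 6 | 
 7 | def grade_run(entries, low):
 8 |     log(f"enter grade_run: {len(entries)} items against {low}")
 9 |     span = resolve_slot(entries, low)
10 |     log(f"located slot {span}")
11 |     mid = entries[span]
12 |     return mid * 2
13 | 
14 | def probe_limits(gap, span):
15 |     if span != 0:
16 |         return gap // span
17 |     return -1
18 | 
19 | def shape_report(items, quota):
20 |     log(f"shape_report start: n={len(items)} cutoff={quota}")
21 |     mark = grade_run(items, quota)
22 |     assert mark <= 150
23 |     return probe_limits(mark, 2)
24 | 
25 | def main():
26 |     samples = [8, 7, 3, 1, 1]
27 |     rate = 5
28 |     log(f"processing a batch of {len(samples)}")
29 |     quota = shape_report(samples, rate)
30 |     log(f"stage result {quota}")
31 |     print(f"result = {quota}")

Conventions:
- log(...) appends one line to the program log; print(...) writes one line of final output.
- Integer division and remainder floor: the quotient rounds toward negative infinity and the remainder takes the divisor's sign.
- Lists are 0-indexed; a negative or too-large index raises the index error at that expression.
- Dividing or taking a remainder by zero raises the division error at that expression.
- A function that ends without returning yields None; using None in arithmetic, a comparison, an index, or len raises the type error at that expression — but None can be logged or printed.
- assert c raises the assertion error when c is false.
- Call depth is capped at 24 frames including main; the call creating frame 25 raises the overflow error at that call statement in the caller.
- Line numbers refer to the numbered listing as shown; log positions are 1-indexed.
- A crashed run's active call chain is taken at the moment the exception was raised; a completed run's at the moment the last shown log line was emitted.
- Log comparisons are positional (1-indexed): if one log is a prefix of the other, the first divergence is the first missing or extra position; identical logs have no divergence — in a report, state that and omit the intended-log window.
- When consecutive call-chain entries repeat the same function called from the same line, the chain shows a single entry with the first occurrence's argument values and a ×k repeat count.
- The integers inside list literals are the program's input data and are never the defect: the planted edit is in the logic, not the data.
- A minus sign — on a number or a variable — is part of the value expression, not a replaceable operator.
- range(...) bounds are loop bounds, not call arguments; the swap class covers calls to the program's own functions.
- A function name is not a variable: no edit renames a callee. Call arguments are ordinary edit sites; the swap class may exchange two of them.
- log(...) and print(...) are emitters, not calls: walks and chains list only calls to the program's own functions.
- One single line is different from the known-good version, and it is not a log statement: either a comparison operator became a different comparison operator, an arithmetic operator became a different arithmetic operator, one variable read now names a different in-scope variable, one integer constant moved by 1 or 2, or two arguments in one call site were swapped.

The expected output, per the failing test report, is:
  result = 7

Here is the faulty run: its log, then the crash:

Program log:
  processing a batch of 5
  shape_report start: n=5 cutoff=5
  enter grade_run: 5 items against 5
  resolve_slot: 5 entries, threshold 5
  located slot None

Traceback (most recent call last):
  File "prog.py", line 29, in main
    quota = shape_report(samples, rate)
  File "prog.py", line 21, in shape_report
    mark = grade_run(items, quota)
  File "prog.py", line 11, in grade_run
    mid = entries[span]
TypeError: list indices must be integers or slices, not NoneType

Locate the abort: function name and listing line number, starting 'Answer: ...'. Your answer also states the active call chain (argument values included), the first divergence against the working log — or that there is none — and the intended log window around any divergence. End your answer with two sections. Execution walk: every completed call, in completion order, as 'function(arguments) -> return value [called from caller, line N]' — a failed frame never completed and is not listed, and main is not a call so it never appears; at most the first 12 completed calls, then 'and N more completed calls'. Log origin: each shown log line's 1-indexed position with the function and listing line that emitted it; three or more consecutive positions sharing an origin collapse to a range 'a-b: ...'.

Answer: the error was raised in grade_run, line 11.
Key fact: Log line 2 is where behavior first shows: 'shape_report start: n=5 cutoff=5' appears instead of 'shape_report start: n=5 cutoff=7'.
Call chain: main -> shape_report([8, 7, 3, 1, 1], 5) (called at line 29) -> grade_run([8, 7, 3, 1, 1], 5) (called at line 21).
First divergence: position 2 — the shown line 'shape_report start: n=5 cutoff=5' should read 'shape_report start: n=5 cutoff=7'.
Intended log window:
  1: processing a batch of 5
  2: shape_report start: n=5 cutoff=7
  3: enter grade_run: 5 items against 7
Execution walk:
  resolve_slot([8, 7, 3, 1, 1], 5) -> None  [called from grade_run, line 9]
Log origin:
  1 — main, line 28
  2 — shape_report, line 20
  3 — grade_run, line 8
  4 — resolve_slot, line 2
  5 — grade_run, line 10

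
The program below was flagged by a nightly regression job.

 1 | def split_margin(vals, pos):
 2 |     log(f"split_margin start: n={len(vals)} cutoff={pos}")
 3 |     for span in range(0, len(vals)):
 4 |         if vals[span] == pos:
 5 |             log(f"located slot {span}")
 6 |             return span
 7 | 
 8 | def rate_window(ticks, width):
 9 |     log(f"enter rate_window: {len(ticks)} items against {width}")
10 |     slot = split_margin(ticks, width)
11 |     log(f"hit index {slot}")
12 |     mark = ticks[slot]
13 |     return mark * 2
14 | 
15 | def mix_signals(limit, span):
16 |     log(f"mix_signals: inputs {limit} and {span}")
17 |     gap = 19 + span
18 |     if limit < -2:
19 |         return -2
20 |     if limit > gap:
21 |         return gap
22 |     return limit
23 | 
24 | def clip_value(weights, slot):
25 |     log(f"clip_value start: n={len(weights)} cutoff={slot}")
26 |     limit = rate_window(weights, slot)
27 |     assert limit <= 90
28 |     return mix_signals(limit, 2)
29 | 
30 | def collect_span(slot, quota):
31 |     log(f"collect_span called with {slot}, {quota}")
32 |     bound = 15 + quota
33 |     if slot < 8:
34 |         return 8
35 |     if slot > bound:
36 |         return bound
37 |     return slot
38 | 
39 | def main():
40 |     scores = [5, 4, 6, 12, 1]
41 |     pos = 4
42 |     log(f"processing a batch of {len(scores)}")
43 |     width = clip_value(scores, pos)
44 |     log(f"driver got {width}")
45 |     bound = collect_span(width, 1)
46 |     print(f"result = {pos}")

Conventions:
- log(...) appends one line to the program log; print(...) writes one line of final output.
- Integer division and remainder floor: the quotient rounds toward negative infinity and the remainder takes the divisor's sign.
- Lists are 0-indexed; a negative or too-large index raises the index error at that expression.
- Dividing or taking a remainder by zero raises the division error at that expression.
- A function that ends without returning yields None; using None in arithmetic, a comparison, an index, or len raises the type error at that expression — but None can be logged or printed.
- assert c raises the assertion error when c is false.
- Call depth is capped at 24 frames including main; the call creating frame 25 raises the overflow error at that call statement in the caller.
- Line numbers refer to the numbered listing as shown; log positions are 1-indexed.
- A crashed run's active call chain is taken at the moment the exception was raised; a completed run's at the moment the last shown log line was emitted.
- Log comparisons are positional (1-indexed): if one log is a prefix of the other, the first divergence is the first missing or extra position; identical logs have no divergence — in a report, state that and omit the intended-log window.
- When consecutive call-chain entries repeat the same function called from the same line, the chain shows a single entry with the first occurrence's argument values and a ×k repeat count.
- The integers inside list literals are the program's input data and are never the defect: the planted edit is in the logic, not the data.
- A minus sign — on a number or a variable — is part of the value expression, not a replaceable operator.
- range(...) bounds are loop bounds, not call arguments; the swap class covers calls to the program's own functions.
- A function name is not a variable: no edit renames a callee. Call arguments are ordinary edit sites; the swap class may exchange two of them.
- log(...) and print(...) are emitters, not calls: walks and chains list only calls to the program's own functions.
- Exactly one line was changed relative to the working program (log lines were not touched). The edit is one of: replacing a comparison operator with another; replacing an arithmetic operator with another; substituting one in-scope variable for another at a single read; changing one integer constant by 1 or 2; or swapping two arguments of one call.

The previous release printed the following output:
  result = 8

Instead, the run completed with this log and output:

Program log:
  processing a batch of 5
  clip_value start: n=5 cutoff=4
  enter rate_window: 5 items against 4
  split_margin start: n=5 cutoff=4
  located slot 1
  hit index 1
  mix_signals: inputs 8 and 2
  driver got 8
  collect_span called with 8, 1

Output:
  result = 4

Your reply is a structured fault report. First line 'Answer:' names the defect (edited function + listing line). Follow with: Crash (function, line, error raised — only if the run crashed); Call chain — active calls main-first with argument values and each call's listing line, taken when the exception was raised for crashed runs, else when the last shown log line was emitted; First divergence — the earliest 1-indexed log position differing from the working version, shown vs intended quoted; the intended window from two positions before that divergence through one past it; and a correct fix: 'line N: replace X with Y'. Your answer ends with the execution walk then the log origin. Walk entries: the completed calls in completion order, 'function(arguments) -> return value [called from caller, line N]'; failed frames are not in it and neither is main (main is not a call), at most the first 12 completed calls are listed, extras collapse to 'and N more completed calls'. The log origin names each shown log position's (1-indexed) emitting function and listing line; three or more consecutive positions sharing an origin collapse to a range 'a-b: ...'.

Answer: the defect is in main at line 46.
Core observation: Log streams are identical — the defect surfaces only in the printed output.
Call chain: main -> collect_span(8, 1) (called at line 45).
First divergence: there is none — every log position agrees.
Execution walk:
  split_margin([5, 4, 6, 12, 1], 4) -> 1  [called from rate_window, line 10]
  rate_window([5, 4, 6, 12, 1], 4) -> 8  [called from clip_value, line 26]
  mix_signals(8, 2) -> 8  [called from clip_value, line 28]
  clip_value([5, 4, 6, 12, 1], 4) -> 8  [called from main, line 43]
  collect_span(8, 1) -> 8  [called from main, line 45]
Origin of each log line:
  1: from main, line 42
  2: from clip_value, line 25
  3: from rate_window, line 9
  4: from split_margin, line 2
  5: from split_margin, line 5
  6: from rate_window, line 11
  7: from mix_signals, line 16
  8: from main, line 44
  9: from collect_span, line 31
A correct fix: line 46: replace `pos` with `bound`.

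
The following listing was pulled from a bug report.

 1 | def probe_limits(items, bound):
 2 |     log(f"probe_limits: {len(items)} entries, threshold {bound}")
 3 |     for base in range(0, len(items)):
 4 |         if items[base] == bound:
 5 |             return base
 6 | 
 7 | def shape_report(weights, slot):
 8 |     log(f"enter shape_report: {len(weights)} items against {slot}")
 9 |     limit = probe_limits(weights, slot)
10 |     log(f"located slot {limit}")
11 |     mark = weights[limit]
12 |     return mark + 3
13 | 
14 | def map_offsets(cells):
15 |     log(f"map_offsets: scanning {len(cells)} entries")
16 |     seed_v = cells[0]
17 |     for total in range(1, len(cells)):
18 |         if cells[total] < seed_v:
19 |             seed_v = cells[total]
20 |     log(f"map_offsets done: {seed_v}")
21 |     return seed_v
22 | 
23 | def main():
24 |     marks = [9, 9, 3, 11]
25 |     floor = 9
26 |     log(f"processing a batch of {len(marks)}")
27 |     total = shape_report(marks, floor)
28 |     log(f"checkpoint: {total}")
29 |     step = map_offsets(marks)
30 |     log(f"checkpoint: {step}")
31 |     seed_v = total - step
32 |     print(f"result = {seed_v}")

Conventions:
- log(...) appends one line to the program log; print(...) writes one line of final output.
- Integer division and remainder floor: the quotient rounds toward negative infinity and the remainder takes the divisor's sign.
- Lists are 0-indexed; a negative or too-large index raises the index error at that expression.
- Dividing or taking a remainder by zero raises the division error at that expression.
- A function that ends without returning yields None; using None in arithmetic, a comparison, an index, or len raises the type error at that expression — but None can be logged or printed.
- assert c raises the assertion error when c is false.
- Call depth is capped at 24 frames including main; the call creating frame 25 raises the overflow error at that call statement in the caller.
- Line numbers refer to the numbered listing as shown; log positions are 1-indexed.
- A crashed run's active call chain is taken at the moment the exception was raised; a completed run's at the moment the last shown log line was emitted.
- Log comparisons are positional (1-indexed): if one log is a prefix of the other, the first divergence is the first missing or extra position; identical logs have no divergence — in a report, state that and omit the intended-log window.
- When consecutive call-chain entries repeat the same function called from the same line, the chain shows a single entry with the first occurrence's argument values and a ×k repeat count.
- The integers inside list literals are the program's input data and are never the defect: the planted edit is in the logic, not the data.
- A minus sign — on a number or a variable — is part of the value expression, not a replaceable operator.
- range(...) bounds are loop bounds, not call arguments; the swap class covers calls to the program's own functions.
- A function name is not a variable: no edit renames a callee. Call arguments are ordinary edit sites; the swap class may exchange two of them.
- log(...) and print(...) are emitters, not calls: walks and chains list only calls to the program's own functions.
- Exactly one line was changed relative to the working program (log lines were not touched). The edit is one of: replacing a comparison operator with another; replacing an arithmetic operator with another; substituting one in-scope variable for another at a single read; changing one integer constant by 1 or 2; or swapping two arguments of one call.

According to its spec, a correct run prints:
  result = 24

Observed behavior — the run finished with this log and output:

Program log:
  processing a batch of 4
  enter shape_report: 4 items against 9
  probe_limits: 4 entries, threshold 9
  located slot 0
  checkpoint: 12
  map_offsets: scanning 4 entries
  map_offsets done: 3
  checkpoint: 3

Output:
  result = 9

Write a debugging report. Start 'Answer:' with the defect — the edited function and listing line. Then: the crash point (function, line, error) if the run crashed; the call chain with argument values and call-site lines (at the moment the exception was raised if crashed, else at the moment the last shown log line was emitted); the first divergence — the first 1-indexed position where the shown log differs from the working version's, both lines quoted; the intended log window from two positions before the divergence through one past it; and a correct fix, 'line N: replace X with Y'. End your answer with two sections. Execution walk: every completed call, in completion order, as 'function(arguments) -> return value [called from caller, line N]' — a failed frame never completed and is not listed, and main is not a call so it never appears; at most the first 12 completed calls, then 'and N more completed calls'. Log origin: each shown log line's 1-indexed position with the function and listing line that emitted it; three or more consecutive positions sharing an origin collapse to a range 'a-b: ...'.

Answer: the defect is in shape_report at line 12.
Core observation: Everything matches until log position 5, which reads 'checkpoint: 12' in place of 'checkpoint: 27'.
Call chain: main.
First divergence: position 5 — the shown line 'checkpoint: 12' should read 'checkpoint: 27'.
Intended log window:
  3: probe_limits: 4 entries, threshold 9
  4: located slot 0
  5: checkpoint: 27
  6: map_offsets: scanning 4 entries
Execution walk:
  probe_limits([9, 9, 3, 11], 9) -> 0  [called from shape_report, line 9]
  shape_report([9, 9, 3, 11], 9) -> 12  [called from main, line 27]
  map_offsets([9, 9, 3, 11]) -> 3  [called from main, line 29]
Log origins:
  1: logged in main at line 26
  2: logged in shape_report at line 8
  3: logged in probe_limits at line 2
  4: logged in shape_report at line 10
  5: logged in main at line 28
  6: logged in map_offsets at line 15
  7: logged in map_offsets at line 20
  8: logged in main at line 30
A correct fix: line 12: replace `+` with `*`.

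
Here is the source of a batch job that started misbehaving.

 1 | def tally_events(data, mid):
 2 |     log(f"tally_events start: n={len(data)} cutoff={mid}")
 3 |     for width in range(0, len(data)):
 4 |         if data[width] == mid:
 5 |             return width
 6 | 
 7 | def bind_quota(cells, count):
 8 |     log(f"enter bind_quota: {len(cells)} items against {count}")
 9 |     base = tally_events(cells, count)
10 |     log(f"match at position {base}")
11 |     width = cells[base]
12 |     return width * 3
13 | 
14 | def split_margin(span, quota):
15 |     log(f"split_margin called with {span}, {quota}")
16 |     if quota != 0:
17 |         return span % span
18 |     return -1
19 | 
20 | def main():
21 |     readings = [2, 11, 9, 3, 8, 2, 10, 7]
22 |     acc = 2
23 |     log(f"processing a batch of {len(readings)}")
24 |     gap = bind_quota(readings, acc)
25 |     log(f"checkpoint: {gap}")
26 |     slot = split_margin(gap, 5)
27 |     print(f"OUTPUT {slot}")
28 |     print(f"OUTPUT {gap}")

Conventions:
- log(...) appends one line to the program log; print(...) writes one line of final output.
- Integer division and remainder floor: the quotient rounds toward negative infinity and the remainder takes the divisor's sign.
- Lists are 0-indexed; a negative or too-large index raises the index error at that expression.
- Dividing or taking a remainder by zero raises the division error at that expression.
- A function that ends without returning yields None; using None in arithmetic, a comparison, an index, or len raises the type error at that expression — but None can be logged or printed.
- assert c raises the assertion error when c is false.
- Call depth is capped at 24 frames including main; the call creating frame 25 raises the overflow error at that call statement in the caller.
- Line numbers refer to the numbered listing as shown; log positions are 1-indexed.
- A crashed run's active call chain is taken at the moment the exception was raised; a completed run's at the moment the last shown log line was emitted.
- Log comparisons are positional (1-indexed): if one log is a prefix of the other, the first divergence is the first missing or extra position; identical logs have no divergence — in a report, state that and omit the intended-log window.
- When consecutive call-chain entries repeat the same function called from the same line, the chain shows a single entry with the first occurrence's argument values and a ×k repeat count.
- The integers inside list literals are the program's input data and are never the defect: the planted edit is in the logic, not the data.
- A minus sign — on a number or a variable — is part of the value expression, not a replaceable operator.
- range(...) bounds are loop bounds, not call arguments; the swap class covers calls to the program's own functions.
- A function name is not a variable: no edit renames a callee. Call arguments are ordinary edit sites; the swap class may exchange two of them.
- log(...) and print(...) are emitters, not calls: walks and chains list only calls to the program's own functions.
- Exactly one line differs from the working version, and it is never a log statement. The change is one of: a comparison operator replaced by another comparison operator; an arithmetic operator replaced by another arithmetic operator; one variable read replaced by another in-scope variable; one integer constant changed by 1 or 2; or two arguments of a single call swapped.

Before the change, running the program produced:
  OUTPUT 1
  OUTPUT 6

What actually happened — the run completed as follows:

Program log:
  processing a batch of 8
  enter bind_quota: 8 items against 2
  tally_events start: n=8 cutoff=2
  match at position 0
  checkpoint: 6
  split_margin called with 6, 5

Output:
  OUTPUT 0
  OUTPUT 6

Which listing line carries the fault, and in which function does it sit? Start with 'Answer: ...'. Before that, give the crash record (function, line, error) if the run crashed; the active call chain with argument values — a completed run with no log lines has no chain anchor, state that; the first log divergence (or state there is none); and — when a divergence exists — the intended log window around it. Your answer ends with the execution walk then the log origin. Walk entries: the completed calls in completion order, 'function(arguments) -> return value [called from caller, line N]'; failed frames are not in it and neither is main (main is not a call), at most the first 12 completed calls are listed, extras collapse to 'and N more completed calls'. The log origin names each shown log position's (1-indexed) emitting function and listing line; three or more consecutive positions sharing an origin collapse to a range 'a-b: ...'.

Answer: the defect is in split_margin at line 17.
The tell: Every logged value matches the working version; the printed result is what differs.
Call chain: main -> split_margin(6, 5) (called at line 26).
First divergence: there is none — every log position agrees.
Execution walk:
  tally_events([2, 11, 9, 3, 8, 2, 10, 7], 2) -> 0  [called from bind_quota, line 9]
  bind_quota([2, 11, 9, 3, 8, 2, 10, 7], 2) -> 6  [called from main, line 24]
  split_margin(6, 5) -> 0  [called from main, line 26]
Origin of each log line:
  1: logged in main at line 23
  2: logged in bind_quota at line 8
  3: logged in tally_events at line 2
  4: logged in bind_quota at line 10
  5: logged in main at line 25
  6: logged in split_margin at line 15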